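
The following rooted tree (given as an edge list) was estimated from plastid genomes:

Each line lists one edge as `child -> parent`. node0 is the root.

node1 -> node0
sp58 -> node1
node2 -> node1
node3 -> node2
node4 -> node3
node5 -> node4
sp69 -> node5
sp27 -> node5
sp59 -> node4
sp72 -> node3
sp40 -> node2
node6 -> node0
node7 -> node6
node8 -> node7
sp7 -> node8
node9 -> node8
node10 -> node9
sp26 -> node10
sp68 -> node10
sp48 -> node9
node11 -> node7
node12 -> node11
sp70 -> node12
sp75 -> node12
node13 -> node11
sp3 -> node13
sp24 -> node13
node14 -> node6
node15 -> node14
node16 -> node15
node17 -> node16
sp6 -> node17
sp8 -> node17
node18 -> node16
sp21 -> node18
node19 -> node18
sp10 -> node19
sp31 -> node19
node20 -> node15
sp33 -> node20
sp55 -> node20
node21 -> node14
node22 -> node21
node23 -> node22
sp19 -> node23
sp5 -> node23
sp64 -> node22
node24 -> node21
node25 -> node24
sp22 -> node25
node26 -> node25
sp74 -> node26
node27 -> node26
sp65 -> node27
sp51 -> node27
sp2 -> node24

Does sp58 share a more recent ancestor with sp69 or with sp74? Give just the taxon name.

The MRCA of sp58 and sp69 subtends (sp58,((((sp69,sp27),sp59),sp72),sp40)) (6 taxa).
The MRCA of sp58 and sp74 is the root, subtending the entire tree (29 taxa).
The first is nested inside the second, so sp58 shares a more recent common ancestor with sp69.

sp69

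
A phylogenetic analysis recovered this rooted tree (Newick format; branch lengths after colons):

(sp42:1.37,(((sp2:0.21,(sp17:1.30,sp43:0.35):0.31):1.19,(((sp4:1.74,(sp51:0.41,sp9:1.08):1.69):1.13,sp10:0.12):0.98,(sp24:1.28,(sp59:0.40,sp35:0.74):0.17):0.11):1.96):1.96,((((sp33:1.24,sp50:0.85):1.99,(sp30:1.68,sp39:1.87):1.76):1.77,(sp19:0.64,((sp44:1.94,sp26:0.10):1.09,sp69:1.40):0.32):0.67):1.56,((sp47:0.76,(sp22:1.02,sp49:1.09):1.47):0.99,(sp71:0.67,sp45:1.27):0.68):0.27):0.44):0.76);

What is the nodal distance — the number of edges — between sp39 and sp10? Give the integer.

The MRCA of sp39 and sp10 is the node subtending (((sp2,(sp17,sp43)),(((sp4,(sp51,sp9)),sp10),(sp24,(sp59,sp35)))),((((sp33,sp50),(sp30,sp39)),(sp19,((sp44,sp26),sp69))),((sp47,(sp22,sp49)),(sp71,sp45)))).
From sp39 up to that node: 5 branches. From sp10 up to the same node: 4 branches. Total: 5 + 4 = 9.

9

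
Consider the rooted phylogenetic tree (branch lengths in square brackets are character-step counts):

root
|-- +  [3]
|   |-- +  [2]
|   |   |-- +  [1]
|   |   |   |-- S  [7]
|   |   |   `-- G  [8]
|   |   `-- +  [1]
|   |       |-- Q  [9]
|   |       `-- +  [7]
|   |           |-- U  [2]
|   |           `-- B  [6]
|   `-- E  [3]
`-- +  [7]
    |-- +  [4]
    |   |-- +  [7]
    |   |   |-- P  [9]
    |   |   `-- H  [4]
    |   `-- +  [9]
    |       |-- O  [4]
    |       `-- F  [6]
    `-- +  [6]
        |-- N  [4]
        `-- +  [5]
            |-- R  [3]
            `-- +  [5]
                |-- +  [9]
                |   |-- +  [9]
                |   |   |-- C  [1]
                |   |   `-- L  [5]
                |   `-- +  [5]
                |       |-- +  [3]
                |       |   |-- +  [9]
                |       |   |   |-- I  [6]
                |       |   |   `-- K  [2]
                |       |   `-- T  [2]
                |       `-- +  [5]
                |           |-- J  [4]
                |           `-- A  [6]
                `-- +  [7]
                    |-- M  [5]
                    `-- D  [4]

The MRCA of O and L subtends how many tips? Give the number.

The MRCA of O and L is the node subtending (((P,H),(O,F)),(N,(R,(((C,L),(((I,K),T),(J,A))),(M,D))))).
That clade contains 15 terminal taxa: A, C, D, F, H, I, J, K, L, M, N, O, P, R, T.

15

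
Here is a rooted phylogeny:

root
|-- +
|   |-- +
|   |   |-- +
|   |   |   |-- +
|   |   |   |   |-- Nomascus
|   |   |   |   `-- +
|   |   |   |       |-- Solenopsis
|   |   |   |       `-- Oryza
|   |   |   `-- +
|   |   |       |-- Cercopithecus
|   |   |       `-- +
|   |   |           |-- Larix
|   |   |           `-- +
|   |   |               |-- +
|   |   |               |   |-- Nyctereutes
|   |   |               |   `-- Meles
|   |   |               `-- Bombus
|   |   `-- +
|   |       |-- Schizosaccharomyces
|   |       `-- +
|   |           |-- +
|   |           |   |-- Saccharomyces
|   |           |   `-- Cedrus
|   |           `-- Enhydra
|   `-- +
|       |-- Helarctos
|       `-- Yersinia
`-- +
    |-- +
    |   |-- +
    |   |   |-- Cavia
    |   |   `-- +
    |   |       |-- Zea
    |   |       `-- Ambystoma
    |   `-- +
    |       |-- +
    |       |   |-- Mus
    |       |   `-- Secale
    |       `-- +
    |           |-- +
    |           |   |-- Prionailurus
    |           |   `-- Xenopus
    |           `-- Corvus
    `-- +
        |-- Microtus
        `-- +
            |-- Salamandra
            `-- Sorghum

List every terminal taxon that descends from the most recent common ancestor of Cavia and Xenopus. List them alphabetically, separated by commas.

Tracing Cavia: it sits inside (Cavia,(Zea,Ambystoma)).
Tracing Xenopus: it sits inside (Prionailurus,Xenopus).
The smallest clade enclosing both is ((Cavia,(Zea,Ambystoma)),((Mus,Secale),((Prionailurus,Xenopus),Corvus))); the answer is its 8 terminal taxa in alphabetical order.

Ambystoma, Cavia, Corvus, Mus, Prionailurus, Secale, Xenopus, Zea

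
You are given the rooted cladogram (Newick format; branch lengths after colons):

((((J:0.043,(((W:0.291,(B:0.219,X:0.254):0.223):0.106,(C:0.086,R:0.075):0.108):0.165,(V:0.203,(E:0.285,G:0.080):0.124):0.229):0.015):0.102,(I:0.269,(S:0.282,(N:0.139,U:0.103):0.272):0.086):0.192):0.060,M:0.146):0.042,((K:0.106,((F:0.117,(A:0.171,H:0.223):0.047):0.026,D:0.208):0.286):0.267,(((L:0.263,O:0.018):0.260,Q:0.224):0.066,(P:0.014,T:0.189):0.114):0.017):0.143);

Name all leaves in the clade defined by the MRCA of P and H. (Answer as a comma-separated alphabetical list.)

Tracing P: it sits inside (P,T).
Tracing H: it sits inside (A,H).
The smallest clade enclosing both is ((K,((F,(A,H)),D)),(((L,O),Q),(P,T))); the answer is its 10 terminal taxa in alphabetical order.

A, D, F, H, K, L, O, P, Q, T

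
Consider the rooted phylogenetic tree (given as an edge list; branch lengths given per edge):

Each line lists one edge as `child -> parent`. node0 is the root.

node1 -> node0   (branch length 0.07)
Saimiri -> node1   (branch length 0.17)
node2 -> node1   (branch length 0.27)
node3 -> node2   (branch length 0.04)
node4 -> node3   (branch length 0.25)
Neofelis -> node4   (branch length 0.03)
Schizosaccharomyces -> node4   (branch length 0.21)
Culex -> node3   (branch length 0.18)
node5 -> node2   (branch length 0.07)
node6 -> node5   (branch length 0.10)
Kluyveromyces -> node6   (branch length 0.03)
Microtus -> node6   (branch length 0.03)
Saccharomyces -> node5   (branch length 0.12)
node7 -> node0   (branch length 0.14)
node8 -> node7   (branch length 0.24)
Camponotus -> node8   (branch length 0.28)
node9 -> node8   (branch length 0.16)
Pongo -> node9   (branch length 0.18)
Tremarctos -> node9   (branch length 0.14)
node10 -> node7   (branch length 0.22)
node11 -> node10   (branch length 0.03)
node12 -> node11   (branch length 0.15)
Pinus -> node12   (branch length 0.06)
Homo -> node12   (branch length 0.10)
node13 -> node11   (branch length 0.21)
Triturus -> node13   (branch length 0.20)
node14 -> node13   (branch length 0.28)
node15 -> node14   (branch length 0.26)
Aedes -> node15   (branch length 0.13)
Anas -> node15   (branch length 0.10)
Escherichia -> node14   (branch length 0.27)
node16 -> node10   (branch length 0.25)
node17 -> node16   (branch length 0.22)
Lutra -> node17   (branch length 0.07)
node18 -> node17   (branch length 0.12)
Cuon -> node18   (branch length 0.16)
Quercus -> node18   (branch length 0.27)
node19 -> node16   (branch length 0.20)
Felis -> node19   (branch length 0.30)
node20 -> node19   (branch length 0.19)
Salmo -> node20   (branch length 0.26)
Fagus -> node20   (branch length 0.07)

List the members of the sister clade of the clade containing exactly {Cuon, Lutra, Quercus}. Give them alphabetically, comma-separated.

Fagus, Felis, Salmo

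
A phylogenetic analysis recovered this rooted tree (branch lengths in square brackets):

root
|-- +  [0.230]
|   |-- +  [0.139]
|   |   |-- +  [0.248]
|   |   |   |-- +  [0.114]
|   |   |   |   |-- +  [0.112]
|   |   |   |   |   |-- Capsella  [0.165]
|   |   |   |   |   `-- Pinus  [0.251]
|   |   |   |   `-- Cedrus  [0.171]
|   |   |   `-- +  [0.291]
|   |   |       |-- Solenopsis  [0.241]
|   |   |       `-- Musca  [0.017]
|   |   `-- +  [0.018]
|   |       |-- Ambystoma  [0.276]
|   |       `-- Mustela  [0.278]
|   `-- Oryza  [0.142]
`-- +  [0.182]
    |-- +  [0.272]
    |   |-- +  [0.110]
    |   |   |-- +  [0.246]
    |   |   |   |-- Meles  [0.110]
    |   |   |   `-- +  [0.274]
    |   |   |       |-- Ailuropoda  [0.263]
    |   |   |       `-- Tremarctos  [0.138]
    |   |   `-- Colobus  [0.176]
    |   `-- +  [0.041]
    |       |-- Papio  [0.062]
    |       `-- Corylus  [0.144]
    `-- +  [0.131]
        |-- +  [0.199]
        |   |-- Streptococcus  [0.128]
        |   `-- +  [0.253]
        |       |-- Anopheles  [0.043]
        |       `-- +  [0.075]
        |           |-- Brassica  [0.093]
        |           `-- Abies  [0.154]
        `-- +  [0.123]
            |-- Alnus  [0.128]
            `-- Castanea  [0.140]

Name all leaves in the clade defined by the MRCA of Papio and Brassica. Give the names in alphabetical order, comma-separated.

Tracing Papio: it sits inside (Papio,Corylus).
Tracing Brassica: it sits inside (Brassica,Abies).
The smallest clade enclosing both is ((((Meles,(Ailuropoda,Tremarctos)),Colobus),(Papio,Corylus)),((Streptococcus,(Anopheles,(Brassica,Abies))),(Alnus,Castanea))); the answer is its 12 terminal taxa in alphabetical order.

Abies, Ailuropoda, Alnus, Anopheles, Brassica, Castanea, Colobus, Corylus, Meles, Papio, Streptococcus, Tremarctos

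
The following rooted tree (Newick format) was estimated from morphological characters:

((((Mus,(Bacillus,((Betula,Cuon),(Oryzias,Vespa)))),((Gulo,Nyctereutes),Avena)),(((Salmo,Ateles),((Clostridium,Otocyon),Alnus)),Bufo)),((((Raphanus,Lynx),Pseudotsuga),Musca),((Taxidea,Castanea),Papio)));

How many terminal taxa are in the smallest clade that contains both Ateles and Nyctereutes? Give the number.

The MRCA of Ateles and Nyctereutes is the node subtending (((Mus,(Bacillus,((Betula,Cuon),(Oryzias,Vespa)))),((Gulo,Nyctereutes),Avena)),(((Salmo,Ateles),((Clostridium,Otocyon),Alnus)),Bufo)).
That clade contains 15 terminal taxa: Alnus, Ateles, Avena, Bacillus, Betula, Bufo, Clostridium, Cuon, Gulo, Mus, Nyctereutes, Oryzias, Otocyon, Salmo, Vespa.

15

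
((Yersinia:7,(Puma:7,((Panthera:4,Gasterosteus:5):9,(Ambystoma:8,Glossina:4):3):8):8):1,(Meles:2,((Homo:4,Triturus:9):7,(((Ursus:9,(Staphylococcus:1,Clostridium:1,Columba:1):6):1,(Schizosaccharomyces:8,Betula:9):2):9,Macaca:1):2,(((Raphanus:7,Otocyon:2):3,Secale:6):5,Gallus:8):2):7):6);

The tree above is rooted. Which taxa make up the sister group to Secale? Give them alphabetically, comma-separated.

Otocyon, Raphanus

Secale attaches to the tree at the node subtending ((Raphanus,Otocyon),Secale).
The other lineage descending from that same node — the sister group — is (Raphanus,Otocyon); its 2 tips in alphabetical order are the answer.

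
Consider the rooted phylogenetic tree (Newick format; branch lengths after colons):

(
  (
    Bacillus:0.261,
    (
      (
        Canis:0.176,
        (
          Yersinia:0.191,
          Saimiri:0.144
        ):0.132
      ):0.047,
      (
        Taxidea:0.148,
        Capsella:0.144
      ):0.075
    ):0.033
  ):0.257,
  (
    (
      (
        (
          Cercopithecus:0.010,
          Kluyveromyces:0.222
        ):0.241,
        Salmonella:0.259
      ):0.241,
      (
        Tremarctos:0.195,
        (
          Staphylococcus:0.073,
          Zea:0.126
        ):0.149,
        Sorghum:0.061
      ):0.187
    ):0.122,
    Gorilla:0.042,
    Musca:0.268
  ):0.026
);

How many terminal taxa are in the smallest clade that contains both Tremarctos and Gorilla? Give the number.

9

The MRCA of Tremarctos and Gorilla is the node subtending ((((Cercopithecus,Kluyveromyces),Salmonella),(Tremarctos,(Staphylococcus,Zea),Sorghum)),Gorilla,Musca).
That clade contains 9 terminal taxa: Cercopithecus, Gorilla, Kluyveromyces, Musca, Salmonella, Sorghum, Staphylococcus, Tremarctos, Zea.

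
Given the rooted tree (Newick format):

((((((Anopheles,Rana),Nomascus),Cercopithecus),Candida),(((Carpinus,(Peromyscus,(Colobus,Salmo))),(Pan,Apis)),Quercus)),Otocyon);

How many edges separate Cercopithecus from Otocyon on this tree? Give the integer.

5

The MRCA of Cercopithecus and Otocyon is the root of the tree.
From Cercopithecus up to that node: 4 branches. From Otocyon up to the same node: 1 branch. Total: 4 + 1 = 5.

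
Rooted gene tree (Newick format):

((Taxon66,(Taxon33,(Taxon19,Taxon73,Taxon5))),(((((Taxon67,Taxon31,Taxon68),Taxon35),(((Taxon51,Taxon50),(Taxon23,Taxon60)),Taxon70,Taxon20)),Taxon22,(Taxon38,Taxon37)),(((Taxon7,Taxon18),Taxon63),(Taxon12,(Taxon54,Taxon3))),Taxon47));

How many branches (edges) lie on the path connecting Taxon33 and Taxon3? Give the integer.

8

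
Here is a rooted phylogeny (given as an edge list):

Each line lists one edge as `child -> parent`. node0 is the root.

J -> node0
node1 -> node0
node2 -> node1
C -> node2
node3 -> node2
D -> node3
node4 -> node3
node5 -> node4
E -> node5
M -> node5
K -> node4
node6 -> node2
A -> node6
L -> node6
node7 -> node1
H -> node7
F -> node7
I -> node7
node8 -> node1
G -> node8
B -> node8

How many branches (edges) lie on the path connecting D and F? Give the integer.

The MRCA of D and F is the node subtending ((C,(D,((E,M),K)),(A,L)),(H,F,I),(G,B)).
From D up to that node: 3 branches. From F up to the same node: 2 branches. Total: 3 + 2 = 5.

5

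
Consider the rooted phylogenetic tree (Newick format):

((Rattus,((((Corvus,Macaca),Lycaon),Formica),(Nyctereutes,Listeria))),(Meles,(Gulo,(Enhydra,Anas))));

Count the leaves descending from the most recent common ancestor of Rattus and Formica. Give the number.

The MRCA of Rattus and Formica is the node subtending (Rattus,((((Corvus,Macaca),Lycaon),Formica),(Nyctereutes,Listeria))).
That clade contains 7 terminal taxa: Corvus, Formica, Listeria, Lycaon, Macaca, Nyctereutes, Rattus.

7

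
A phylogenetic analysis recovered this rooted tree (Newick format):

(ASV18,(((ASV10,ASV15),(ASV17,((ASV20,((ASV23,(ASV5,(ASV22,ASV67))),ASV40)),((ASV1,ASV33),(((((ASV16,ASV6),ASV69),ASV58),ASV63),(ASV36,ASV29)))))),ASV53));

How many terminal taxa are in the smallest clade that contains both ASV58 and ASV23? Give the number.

The MRCA of ASV58 and ASV23 is the node subtending ((ASV20,((ASV23,(ASV5,(ASV22,ASV67))),ASV40)),((ASV1,ASV33),(((((ASV16,ASV6),ASV69),ASV58),ASV63),(ASV36,ASV29)))).
That clade contains 15 terminal taxa: ASV1, ASV16, ASV20, ASV22, ASV23, ASV29, ASV33, ASV36, ASV40, ASV5, ASV58, ASV6, ASV63, ASV67, ASV69.

15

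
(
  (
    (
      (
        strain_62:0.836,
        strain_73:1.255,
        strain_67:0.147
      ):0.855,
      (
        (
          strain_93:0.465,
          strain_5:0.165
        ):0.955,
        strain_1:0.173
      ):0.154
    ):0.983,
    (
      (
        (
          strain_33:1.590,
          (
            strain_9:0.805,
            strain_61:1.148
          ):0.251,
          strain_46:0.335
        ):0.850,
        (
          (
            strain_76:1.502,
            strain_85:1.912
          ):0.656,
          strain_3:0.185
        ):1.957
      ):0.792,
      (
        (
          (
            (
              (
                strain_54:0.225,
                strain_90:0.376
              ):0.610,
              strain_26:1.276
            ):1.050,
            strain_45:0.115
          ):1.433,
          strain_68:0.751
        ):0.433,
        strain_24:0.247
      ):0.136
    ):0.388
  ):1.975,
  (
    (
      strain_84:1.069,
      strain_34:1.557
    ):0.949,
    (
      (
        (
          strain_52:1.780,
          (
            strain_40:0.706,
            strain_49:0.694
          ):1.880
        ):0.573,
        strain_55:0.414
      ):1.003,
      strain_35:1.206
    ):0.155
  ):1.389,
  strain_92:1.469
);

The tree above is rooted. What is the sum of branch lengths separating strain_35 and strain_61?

The path runs strain_35 → … → MRCA → … → strain_61; the MRCA is the root of the tree.
Branch lengths along that path: 1.206 + 0.155 + 1.389 + 1.975 + 0.388 + 0.792 + 0.850 + 0.251 + 1.148 = 8.154.

8.154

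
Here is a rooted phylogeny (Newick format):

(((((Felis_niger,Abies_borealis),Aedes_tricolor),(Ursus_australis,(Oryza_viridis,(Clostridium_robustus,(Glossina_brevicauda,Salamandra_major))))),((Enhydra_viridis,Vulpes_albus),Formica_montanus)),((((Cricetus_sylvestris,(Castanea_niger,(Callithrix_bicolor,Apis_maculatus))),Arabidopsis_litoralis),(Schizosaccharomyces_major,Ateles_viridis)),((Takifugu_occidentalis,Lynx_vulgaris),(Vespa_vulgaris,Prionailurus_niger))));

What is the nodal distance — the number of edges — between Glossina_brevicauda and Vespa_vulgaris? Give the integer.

11

The MRCA of Glossina_brevicauda and Vespa_vulgaris is the root of the tree.
From Glossina_brevicauda up to that node: 7 branches. From Vespa_vulgaris up to the same node: 4 branches. Total: 7 + 4 = 11.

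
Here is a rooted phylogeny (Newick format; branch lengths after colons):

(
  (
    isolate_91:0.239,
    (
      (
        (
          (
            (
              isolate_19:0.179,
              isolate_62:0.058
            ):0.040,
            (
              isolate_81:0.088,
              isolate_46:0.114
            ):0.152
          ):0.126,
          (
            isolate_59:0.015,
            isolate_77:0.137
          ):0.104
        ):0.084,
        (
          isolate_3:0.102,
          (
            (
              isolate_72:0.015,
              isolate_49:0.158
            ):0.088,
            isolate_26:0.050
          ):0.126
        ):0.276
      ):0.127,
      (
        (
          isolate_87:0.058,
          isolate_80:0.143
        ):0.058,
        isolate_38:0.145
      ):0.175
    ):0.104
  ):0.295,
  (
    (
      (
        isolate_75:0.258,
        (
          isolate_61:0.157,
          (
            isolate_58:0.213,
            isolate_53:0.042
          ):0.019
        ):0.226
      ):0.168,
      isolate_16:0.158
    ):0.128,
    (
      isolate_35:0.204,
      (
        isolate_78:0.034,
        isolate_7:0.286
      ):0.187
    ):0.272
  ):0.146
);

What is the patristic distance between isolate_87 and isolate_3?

0.796

The path runs isolate_87 → … → MRCA → … → isolate_3; the MRCA is the node subtending (((((isolate_19,isolate_62),(isolate_81,isolate_46)),(isolate_59,isolate_77)),(isolate_3,((isolate_72,isolate_49),isolate_26))),((isolate_87,isolate_80),isolate_38)).
Branch lengths along that path: 0.058 + 0.058 + 0.175 + 0.127 + 0.276 + 0.102 = 0.796.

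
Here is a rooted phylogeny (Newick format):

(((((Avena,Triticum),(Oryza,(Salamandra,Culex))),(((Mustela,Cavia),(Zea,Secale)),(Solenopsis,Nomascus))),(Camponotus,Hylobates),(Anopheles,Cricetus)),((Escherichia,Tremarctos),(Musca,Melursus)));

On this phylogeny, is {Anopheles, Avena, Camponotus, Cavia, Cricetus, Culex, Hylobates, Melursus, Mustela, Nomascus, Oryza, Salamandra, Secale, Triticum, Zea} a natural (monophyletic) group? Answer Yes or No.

The MRCA of the listed taxa is the root, so the smallest clade containing them is the whole tree.
That clade also contains Escherichia, Musca, Solenopsis, Tremarctos, which are not in the proposed group, so the group is not monophyletic.

No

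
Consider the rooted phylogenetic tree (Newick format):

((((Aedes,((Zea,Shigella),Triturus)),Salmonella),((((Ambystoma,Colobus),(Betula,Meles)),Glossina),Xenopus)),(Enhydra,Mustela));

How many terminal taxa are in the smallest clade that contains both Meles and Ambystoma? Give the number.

4

The MRCA of Meles and Ambystoma is the node subtending ((Ambystoma,Colobus),(Betula,Meles)).
That clade contains 4 terminal taxa: Ambystoma, Betula, Colobus, Meles.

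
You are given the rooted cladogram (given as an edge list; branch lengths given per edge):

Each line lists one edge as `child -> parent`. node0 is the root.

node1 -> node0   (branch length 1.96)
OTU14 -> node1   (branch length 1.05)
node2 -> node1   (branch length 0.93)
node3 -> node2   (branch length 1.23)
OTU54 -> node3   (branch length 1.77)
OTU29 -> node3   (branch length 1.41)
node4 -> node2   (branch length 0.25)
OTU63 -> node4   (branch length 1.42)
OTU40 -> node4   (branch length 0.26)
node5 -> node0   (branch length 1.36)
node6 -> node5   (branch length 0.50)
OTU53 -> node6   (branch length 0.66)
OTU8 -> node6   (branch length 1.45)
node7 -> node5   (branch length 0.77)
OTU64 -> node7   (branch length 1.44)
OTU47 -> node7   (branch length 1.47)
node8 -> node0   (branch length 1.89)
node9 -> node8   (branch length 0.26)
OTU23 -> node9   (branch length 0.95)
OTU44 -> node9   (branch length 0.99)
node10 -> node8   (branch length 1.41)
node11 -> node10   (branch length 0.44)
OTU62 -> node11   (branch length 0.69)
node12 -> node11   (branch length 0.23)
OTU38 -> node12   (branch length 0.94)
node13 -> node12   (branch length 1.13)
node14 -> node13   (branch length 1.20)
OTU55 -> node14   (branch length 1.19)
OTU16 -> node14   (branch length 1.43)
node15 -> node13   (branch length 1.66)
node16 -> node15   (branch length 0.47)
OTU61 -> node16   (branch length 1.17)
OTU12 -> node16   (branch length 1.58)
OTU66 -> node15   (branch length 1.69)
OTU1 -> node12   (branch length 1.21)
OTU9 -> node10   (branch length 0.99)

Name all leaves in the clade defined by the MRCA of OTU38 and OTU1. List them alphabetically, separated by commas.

OTU1, OTU12, OTU16, OTU38, OTU55, OTU61, OTU66

Tracing OTU38: it sits inside (OTU38,((OTU55,OTU16),((OTU61,OTU12),OTU66)),OTU1).
Tracing OTU1: it sits inside (OTU38,((OTU55,OTU16),((OTU61,OTU12),OTU66)),OTU1).
The smallest clade enclosing both is (OTU38,((OTU55,OTU16),((OTU61,OTU12),OTU66)),OTU1); the answer is its 7 terminal taxa in alphabetical order.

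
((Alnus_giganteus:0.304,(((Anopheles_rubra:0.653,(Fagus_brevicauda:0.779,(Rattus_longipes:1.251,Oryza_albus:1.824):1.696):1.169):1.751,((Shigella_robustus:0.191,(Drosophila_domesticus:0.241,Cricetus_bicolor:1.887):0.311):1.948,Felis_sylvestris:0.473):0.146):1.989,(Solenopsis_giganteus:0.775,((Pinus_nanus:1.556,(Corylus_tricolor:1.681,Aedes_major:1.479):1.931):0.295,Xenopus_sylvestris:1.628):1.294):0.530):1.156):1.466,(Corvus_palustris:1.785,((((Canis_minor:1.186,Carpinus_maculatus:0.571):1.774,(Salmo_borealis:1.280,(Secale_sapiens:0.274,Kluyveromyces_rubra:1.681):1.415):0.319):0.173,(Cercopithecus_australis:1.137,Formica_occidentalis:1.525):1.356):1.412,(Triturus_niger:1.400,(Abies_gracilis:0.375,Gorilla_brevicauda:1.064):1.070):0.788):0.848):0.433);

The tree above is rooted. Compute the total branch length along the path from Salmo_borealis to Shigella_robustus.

The path runs Salmo_borealis → … → MRCA → … → Shigella_robustus; the MRCA is the root of the tree.
Branch lengths along that path: 1.280 + 0.319 + 0.173 + 1.412 + 0.848 + 0.433 + 1.466 + 1.156 + 1.989 + 0.146 + 1.948 + 0.191 = 11.361.

11.361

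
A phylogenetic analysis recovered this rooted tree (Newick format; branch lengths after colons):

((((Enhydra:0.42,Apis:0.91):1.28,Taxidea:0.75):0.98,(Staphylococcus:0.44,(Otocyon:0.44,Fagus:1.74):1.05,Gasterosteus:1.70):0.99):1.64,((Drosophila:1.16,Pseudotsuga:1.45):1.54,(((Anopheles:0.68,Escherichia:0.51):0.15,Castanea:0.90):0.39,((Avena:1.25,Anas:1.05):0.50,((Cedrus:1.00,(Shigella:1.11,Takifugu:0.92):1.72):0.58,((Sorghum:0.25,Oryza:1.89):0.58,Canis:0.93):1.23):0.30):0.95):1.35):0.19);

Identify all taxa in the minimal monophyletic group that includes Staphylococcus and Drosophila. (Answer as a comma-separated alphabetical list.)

Anas, Anopheles, Apis, Avena, Canis, Castanea, Cedrus, Drosophila, Enhydra, Escherichia, Fagus, Gasterosteus, Oryza, Otocyon, Pseudotsuga, Shigella, Sorghum, Staphylococcus, Takifugu, Taxidea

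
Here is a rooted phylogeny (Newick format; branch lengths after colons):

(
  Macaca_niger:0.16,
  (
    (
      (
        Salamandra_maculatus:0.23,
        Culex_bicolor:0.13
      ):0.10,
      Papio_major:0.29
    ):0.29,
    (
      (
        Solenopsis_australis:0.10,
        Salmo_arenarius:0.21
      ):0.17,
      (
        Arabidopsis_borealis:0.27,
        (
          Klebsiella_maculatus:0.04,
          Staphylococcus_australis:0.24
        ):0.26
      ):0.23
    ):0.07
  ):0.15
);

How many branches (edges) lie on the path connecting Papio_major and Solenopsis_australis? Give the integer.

5

The MRCA of Papio_major and Solenopsis_australis is the node subtending (((Salamandra_maculatus,Culex_bicolor),Papio_major),((Solenopsis_australis,Salmo_arenarius),(Arabidopsis_borealis,(Klebsiella_maculatus,Staphylococcus_australis)))).
From Papio_major up to that node: 2 branches. From Solenopsis_australis up to the same node: 3 branches. Total: 2 + 3 = 5.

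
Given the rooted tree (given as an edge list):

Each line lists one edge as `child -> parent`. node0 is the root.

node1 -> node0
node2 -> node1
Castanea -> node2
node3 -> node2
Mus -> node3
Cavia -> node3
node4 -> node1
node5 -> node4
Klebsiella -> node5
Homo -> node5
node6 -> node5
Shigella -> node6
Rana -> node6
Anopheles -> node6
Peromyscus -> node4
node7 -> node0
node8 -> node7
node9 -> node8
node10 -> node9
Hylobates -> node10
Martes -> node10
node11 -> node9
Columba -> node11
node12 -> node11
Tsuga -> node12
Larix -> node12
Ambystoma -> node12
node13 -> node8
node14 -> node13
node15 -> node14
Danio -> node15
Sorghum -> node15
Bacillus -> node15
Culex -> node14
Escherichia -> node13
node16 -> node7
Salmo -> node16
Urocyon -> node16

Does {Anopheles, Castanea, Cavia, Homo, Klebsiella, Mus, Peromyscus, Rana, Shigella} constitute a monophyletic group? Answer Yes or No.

Yes

The most recent common ancestor of these taxa subtends ((Castanea,(Mus,Cavia)),((Klebsiella,Homo,(Shigella,Rana,Anopheles)),Peromyscus)).
That clade has exactly 9 tips — every listed taxon and nothing else — so the group is monophyletic.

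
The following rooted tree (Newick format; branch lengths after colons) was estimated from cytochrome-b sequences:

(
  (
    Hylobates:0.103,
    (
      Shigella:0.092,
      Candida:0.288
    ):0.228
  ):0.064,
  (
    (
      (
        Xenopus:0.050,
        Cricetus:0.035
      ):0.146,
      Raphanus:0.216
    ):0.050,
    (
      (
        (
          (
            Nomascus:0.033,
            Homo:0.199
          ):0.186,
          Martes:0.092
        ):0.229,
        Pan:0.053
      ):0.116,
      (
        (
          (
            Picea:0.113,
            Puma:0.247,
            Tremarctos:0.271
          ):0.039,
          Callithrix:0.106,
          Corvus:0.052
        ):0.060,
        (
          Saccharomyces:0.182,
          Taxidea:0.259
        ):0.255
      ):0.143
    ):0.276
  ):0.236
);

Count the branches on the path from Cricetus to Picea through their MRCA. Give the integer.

8

The MRCA of Cricetus and Picea is the node subtending (((Xenopus,Cricetus),Raphanus),((((Nomascus,Homo),Martes),Pan),(((Picea,Puma,Tremarctos),Callithrix,Corvus),(Saccharomyces,Taxidea)))).
From Cricetus up to that node: 3 branches. From Picea up to the same node: 5 branches. Total: 3 + 5 = 8.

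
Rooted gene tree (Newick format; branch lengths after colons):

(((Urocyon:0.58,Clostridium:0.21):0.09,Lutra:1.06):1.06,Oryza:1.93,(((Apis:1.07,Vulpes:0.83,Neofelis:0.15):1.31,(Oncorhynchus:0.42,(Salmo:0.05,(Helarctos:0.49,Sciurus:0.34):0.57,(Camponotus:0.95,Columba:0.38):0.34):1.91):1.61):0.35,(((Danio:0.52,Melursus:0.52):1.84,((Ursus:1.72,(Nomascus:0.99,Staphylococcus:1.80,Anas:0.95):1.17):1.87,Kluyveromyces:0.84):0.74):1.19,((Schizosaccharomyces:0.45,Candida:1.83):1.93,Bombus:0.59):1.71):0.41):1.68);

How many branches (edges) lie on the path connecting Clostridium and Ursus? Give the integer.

9

The MRCA of Clostridium and Ursus is the root of the tree.
From Clostridium up to that node: 3 branches. From Ursus up to the same node: 6 branches. Total: 3 + 6 = 9.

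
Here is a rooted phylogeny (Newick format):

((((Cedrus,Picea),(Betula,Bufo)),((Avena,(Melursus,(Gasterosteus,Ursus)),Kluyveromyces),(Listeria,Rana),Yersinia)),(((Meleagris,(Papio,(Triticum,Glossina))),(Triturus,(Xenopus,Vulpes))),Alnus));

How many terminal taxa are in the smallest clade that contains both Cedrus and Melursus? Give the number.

12

The MRCA of Cedrus and Melursus is the node subtending (((Cedrus,Picea),(Betula,Bufo)),((Avena,(Melursus,(Gasterosteus,Ursus)),Kluyveromyces),(Listeria,Rana),Yersinia)).
That clade contains 12 terminal taxa: Avena, Betula, Bufo, Cedrus, Gasterosteus, Kluyveromyces, Listeria, Melursus, Picea, Rana, Ursus, Yersinia.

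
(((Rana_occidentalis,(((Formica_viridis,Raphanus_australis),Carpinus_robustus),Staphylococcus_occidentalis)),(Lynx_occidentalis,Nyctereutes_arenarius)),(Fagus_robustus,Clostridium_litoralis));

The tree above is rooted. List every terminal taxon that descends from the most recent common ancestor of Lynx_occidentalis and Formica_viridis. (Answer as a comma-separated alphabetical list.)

Carpinus_robustus, Formica_viridis, Lynx_occidentalis, Nyctereutes_arenarius, Rana_occidentalis, Raphanus_australis, Staphylococcus_occidentalis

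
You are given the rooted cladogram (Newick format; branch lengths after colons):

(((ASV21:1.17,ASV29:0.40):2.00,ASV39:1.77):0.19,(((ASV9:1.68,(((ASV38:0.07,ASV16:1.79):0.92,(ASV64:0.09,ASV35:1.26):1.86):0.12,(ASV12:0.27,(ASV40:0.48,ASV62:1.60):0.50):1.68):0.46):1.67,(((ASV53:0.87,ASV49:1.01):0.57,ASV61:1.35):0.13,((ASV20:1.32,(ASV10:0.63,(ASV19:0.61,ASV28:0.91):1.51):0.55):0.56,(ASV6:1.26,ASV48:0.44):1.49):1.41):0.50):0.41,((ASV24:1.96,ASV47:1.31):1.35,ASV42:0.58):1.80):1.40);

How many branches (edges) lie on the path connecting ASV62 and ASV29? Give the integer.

The MRCA of ASV62 and ASV29 is the root of the tree.
From ASV62 up to that node: 7 branches. From ASV29 up to the same node: 3 branches. Total: 7 + 3 = 10.

10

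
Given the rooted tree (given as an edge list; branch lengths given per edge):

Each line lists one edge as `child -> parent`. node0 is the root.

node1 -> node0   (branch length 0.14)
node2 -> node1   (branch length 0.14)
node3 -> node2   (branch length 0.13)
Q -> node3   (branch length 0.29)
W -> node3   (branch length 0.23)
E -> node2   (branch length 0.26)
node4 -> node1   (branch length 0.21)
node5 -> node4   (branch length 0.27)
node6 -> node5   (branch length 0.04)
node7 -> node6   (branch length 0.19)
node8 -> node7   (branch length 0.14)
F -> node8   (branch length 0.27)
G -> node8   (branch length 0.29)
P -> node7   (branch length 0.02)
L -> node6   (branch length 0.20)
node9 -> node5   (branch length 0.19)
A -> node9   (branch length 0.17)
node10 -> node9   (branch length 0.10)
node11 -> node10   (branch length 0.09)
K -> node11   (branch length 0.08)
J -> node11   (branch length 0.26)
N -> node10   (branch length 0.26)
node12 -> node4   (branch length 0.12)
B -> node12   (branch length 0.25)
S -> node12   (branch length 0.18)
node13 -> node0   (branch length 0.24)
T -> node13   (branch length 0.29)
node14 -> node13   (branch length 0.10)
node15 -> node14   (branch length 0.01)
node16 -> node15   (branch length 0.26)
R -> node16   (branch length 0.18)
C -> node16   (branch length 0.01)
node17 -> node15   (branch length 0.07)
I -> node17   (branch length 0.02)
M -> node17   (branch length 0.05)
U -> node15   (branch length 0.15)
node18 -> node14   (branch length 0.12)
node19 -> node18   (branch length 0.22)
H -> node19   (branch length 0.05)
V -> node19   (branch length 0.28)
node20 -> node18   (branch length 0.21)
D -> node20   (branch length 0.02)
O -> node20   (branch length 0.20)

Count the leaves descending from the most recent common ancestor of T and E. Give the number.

23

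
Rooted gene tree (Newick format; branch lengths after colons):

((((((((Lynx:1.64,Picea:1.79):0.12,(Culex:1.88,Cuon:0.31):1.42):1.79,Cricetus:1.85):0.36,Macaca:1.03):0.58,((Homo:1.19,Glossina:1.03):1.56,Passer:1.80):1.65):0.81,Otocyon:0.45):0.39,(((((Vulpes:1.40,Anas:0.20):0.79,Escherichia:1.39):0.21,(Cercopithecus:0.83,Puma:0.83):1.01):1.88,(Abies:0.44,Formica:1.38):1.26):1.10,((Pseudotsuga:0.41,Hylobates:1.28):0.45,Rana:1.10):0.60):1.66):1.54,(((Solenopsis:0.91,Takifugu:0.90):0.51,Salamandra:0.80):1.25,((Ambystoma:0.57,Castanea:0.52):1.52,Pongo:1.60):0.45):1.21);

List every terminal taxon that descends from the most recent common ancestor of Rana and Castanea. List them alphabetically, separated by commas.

Abies, Ambystoma, Anas, Castanea, Cercopithecus, Cricetus, Culex, Cuon, Escherichia, Formica, Glossina, Homo, Hylobates, Lynx, Macaca, Otocyon, Passer, Picea, Pongo, Pseudotsuga, Puma, Rana, Salamandra, Solenopsis, Takifugu, Vulpes

Tracing Rana: it sits inside ((Pseudotsuga,Hylobates),Rana).
Tracing Castanea: it sits inside (Ambystoma,Castanea).
The smallest clade enclosing both is the whole tree (their MRCA is the root), so the answer is all 26 tips in alphabetical order.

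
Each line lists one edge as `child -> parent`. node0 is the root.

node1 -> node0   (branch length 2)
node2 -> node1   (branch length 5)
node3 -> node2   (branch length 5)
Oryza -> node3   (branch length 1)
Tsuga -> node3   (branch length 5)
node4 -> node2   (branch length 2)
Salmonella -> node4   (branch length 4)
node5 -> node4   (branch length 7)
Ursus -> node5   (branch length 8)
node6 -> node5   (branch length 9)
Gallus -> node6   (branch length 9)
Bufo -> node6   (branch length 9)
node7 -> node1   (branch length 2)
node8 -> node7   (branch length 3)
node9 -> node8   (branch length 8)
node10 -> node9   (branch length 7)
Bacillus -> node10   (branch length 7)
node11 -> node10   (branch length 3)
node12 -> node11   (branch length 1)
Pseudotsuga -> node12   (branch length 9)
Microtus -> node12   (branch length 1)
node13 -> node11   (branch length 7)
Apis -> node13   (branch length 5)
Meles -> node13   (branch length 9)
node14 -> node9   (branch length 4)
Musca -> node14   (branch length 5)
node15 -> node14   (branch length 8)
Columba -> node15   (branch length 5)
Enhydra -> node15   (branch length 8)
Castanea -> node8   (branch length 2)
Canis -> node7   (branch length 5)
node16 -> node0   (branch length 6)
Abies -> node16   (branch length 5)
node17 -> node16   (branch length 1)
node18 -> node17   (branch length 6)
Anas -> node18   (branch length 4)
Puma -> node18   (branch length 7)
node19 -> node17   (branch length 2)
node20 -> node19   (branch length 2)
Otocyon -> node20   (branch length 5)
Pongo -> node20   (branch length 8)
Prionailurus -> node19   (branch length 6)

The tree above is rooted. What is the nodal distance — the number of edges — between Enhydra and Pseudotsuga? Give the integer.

7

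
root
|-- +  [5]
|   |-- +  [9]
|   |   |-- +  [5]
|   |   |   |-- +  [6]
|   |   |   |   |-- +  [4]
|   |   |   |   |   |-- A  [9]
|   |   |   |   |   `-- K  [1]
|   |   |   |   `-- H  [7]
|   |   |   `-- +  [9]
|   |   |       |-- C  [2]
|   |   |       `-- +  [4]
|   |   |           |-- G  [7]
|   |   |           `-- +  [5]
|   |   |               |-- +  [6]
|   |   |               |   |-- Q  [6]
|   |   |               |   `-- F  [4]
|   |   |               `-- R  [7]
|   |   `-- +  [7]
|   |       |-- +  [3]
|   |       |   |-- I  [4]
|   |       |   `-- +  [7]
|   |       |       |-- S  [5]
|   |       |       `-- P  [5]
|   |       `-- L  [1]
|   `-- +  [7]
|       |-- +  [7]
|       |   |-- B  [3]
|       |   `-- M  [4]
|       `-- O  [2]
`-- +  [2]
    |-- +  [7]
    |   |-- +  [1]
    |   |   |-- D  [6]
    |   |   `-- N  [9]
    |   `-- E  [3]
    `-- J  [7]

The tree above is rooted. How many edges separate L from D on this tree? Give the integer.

8

The MRCA of L and D is the root of the tree.
From L up to that node: 4 branches. From D up to the same node: 4 branches. Total: 4 + 4 = 8.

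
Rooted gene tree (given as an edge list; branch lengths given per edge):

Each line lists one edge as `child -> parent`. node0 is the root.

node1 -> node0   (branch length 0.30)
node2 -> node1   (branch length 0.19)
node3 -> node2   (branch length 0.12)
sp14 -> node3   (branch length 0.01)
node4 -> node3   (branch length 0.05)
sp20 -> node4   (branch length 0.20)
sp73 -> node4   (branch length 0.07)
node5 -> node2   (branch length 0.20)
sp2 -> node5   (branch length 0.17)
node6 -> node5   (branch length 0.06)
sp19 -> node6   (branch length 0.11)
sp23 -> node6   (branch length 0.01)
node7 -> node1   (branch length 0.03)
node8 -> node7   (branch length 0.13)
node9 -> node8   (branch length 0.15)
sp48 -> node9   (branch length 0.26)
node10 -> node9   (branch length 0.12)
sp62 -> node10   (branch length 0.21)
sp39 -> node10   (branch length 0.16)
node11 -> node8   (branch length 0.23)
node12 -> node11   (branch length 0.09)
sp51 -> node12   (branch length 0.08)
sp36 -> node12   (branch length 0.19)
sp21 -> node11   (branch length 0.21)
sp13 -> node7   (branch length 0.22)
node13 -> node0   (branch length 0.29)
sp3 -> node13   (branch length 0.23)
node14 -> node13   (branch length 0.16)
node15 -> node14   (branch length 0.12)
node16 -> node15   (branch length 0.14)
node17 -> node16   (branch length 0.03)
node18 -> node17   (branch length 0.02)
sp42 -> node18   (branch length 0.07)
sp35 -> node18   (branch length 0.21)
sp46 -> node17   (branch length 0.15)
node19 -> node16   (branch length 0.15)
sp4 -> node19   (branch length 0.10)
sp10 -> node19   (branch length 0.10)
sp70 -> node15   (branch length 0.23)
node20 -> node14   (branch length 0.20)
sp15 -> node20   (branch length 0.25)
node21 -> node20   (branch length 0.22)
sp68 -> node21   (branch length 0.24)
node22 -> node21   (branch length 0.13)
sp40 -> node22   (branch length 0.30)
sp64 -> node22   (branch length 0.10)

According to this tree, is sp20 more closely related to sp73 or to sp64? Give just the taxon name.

The MRCA of sp20 and sp73 subtends (sp20,sp73) (2 taxa).
The MRCA of sp20 and sp64 is the root, subtending the entire tree (24 taxa).
The first is nested inside the second, so sp20 shares a more recent common ancestor with sp73.

sp73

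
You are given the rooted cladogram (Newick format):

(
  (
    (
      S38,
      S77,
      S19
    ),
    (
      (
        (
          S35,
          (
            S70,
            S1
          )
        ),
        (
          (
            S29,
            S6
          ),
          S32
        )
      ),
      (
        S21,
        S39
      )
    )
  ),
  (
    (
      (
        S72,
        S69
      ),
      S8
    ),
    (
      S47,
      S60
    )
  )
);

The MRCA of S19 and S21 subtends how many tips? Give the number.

11

The MRCA of S19 and S21 is the node subtending ((S38,S77,S19),(((S35,(S70,S1)),((S29,S6),S32)),(S21,S39))).
That clade contains 11 terminal taxa: S1, S19, S21, S29, S32, S35, S38, S39, S6, S70, S77.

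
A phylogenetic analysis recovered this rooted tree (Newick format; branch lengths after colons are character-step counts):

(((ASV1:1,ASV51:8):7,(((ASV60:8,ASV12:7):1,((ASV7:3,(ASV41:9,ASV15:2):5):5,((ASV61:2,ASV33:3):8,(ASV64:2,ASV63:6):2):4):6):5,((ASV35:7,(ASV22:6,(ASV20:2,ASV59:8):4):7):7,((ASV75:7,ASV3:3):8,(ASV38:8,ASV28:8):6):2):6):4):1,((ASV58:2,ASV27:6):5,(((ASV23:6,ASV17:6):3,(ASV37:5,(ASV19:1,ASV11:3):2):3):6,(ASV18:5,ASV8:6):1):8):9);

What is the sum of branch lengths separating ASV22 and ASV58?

47

The path runs ASV22 → … → MRCA → … → ASV58; the MRCA is the root of the tree.
Branch lengths along that path: 6 + 7 + 7 + 6 + 4 + 1 + 9 + 5 + 2 = 47.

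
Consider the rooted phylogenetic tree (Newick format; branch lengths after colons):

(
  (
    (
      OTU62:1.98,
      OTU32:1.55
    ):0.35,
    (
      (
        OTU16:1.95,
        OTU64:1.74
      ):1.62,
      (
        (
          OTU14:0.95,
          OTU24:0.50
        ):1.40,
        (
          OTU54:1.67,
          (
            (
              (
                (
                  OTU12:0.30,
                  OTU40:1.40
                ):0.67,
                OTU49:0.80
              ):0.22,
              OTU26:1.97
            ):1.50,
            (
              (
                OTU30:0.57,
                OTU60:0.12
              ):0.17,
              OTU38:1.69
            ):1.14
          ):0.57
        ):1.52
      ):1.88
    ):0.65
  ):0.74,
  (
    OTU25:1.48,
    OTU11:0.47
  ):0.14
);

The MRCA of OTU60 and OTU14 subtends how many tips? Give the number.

10

The MRCA of OTU60 and OTU14 is the node subtending ((OTU14,OTU24),(OTU54,((((OTU12,OTU40),OTU49),OTU26),((OTU30,OTU60),OTU38)))).
That clade contains 10 terminal taxa: OTU12, OTU14, OTU24, OTU26, OTU30, OTU38, OTU40, OTU49, OTU54, OTU60.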